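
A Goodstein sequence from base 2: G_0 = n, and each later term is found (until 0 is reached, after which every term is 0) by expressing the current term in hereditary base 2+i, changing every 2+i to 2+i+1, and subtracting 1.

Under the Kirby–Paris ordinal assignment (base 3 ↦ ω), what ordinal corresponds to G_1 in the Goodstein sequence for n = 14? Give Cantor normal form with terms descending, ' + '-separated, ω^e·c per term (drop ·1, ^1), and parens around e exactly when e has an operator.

ω^(ω + 1) + ω^ω + 2

G_0 = 14. HB_2(14) = 2^(2 + 1) + 2^2 + 2. Bump = 111. G_1 = 110.
G_1 = 110. HB_3(110) = 3^(3 + 1) + 3^3 + 2. Bump = 1282. G_2 = 1281.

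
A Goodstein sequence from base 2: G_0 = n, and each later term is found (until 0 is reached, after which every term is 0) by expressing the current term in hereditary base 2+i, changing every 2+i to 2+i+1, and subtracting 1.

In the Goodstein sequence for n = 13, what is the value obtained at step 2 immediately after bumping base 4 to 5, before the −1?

i=0: 13 = 2^(2 + 1) + 2^2 + 1 (b=2); 2→3: 3^(3 + 1) + 3^3 + 1 = 109; 109−1 = 108
i=1: 108 = 3^(3 + 1) + 3^3 (b=3); 3→4: 4^(4 + 1) + 4^4 = 1280; 1280−1 = 1279

16093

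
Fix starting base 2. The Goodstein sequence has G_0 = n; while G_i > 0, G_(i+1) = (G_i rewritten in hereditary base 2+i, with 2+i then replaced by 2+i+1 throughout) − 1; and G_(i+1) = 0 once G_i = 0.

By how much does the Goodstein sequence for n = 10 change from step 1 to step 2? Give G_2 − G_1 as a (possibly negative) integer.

base 2: 10 = 2^(2 + 1) + 2; at 3: 3^(3 + 1) + 3 = 84; next = 83
base 3: 83 = 3^(3 + 1) + 2; at 4: 4^(4 + 1) + 2 = 1026; next = 1025

942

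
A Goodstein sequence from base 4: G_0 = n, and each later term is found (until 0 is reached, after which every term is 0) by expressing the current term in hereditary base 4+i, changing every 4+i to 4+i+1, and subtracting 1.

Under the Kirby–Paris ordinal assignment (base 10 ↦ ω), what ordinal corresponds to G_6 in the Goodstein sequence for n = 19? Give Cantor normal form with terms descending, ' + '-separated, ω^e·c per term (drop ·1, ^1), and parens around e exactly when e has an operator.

ω·7 + 5

i=0: 19 = 4^2 + 3 (b=4); 4→5: 5^2 + 3 = 28; 28−1 = 27
i=1: 27 = 5^2 + 2 (b=5); 5→6: 6^2 + 2 = 38; 38−1 = 37
i=2: 37 = 6^2 + 1 (b=6); 6→7: 7^2 + 1 = 50; 50−1 = 49
i=3: 49 = 7^2 (b=7); 7→8: 8^2 = 64; 64−1 = 63
i=4: 63 = 7·8 + 7 (b=8); 8→9: 7·9 + 7 = 70; 70−1 = 69
i=5: 69 = 7·9 + 6 (b=9); 9→10: 7·10 + 6 = 76; 76−1 = 75
i=6: 75 = 7·10 + 5 (b=10); 10→11: 7·11 + 5 = 82; 82−1 = 81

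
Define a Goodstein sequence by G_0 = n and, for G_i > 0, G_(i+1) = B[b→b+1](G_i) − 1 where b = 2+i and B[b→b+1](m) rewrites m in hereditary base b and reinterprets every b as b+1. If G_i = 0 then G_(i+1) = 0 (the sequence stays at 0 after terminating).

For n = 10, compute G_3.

10 —HB2→ 2^(2 + 1) + 2 —bump→ 3^(3 + 1) + 3 = 84 —(−1)→ 83
83 —HB3→ 3^(3 + 1) + 2 —bump→ 4^(4 + 1) + 2 = 1026 —(−1)→ 1025
1025 —HB4→ 4^(4 + 1) + 1 —bump→ 5^(5 + 1) + 1 = 15626 —(−1)→ 15625
15625 —HB5→ 5^(5 + 1) —bump→ 6^(6 + 1) = 279936 —(−1)→ 279935

15625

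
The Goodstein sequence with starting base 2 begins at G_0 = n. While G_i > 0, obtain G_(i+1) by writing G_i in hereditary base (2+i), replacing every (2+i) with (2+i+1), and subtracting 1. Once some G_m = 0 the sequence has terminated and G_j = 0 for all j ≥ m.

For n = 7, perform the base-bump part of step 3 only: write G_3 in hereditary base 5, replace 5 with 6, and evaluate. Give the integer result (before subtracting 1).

46658

(0) 7|_2 = 2^2 + 2 + 1 ↦ 3^3 + 3 + 1|_3 = 31 ⇒ 30
(1) 30|_3 = 3^3 + 3 ↦ 4^4 + 4|_4 = 260 ⇒ 259
(2) 259|_4 = 4^4 + 3 ↦ 5^5 + 3|_5 = 3128 ⇒ 3127
(3) 3127|_5 = 5^5 + 2 ↦ 6^6 + 2|_6 = 46658 ⇒ 46657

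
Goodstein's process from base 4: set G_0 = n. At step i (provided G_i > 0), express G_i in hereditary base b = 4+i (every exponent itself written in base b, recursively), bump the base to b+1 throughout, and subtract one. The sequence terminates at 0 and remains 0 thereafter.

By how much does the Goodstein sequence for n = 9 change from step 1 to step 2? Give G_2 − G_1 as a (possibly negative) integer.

1

base 4: 9 = 2·4 + 1; at 5: 2·5 + 1 = 11; next = 10
base 5: 10 = 2·5; at 6: 2·6 = 12; next = 11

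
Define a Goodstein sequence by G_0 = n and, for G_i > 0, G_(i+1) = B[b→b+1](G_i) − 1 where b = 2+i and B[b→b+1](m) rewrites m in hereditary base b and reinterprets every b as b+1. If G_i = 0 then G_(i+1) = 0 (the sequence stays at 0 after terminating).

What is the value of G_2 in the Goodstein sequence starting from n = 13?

G_0=13  [base 2] 2^(2 + 1) + 2^2 + 1  →[2↦3]→  3^(3 + 1) + 3^3 + 1 = 109  −1 ⇒ G_1=108
G_1=108  [base 3] 3^(3 + 1) + 3^3  →[3↦4]→  4^(4 + 1) + 4^4 = 1280  −1 ⇒ G_2=1279

1279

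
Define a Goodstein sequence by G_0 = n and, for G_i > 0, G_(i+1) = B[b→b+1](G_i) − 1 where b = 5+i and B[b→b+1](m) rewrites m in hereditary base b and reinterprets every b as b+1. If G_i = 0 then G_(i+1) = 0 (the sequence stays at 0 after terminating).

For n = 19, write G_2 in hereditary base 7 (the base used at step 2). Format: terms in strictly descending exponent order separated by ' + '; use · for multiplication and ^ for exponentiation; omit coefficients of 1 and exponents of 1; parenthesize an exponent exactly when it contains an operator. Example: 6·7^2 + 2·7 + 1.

19 —HB5→ 3·5 + 4 —bump→ 3·6 + 4 = 22 —(−1)→ 21
21 —HB6→ 3·6 + 3 —bump→ 3·7 + 3 = 24 —(−1)→ 23

3·7 + 2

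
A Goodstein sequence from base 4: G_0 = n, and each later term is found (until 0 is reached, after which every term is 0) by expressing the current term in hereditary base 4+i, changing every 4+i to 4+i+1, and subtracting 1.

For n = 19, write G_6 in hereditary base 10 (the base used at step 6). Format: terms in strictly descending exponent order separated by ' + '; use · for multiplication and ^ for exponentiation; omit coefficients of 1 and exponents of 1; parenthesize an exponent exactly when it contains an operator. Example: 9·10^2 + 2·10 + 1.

7·10 + 5

i=0: 19 = 4^2 + 3 (b=4); 4→5: 5^2 + 3 = 28; 28−1 = 27
i=1: 27 = 5^2 + 2 (b=5); 5→6: 6^2 + 2 = 38; 38−1 = 37
i=2: 37 = 6^2 + 1 (b=6); 6→7: 7^2 + 1 = 50; 50−1 = 49
i=3: 49 = 7^2 (b=7); 7→8: 8^2 = 64; 64−1 = 63
i=4: 63 = 7·8 + 7 (b=8); 8→9: 7·9 + 7 = 70; 70−1 = 69
i=5: 69 = 7·9 + 6 (b=9); 9→10: 7·10 + 6 = 76; 76−1 = 75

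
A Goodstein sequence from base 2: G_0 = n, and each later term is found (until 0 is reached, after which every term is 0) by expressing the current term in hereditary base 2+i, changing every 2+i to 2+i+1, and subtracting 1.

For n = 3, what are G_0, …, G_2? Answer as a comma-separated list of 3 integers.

3, 3, 3

3 —HB2→ 2 + 1 —bump→ 3 + 1 = 4 —(−1)→ 3
3 —HB3→ 3 —bump→ 4 = 4 —(−1)→ 3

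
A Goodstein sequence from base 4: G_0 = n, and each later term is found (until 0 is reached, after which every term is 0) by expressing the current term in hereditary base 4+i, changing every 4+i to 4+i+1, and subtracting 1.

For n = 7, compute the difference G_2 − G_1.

(0) 7|_4 = 4 + 3 ↦ 5 + 3|_5 = 8 ⇒ 7
(1) 7|_5 = 5 + 2 ↦ 6 + 2|_6 = 8 ⇒ 7

0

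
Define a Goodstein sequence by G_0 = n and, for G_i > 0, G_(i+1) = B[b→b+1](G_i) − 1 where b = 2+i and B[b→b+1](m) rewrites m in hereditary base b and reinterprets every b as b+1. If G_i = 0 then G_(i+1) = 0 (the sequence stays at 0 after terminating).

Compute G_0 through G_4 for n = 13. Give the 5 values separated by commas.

(0) 13|_2 = 2^(2 + 1) + 2^2 + 1 ↦ 3^(3 + 1) + 3^3 + 1|_3 = 109 ⇒ 108
(1) 108|_3 = 3^(3 + 1) + 3^3 ↦ 4^(4 + 1) + 4^4|_4 = 1280 ⇒ 1279
(2) 1279|_4 = 4^(4 + 1) + 3·4^3 + 3·4^2 + 3·4 + 3 ↦ 5^(5 + 1) + 3·5^3 + 3·5^2 + 3·5 + 3|_5 = 16093 ⇒ 16092
(3) 16092|_5 = 5^(5 + 1) + 3·5^3 + 3·5^2 + 3·5 + 2 ↦ 6^(6 + 1) + 3·6^3 + 3·6^2 + 3·6 + 2|_6 = 280712 ⇒ 280711

13, 108, 1279, 16092, 280711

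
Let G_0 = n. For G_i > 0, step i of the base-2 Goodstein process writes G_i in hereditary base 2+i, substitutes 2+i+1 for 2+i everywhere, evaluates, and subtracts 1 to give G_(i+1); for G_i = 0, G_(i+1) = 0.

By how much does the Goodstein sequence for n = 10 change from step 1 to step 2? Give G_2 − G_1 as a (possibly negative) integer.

G_0=10  [base 2] 2^(2 + 1) + 2  →[2↦3]→  3^(3 + 1) + 3 = 84  −1 ⇒ G_1=83
G_1=83  [base 3] 3^(3 + 1) + 2  →[3↦4]→  4^(4 + 1) + 2 = 1026  −1 ⇒ G_2=1025

942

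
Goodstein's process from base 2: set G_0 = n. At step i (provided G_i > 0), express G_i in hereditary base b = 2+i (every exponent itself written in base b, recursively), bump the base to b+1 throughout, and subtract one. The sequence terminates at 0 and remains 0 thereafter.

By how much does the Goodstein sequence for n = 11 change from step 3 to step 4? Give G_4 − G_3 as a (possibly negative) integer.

264310

G_0=11  [base 2] 2^(2 + 1) + 2 + 1  →[2↦3]→  3^(3 + 1) + 3 + 1 = 85  −1 ⇒ G_1=84
G_1=84  [base 3] 3^(3 + 1) + 3  →[3↦4]→  4^(4 + 1) + 4 = 1028  −1 ⇒ G_2=1027
G_2=1027  [base 4] 4^(4 + 1) + 3  →[4↦5]→  5^(5 + 1) + 3 = 15628  −1 ⇒ G_3=15627
G_3=15627  [base 5] 5^(5 + 1) + 2  →[5↦6]→  6^(6 + 1) + 2 = 279938  −1 ⇒ G_4=279937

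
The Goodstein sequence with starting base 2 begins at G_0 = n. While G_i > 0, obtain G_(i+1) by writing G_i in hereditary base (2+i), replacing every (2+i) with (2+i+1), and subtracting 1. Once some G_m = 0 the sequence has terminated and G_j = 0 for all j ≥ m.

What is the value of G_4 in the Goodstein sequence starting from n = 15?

15 —HB2→ 2^(2 + 1) + 2^2 + 2 + 1 —bump→ 3^(3 + 1) + 3^3 + 3 + 1 = 112 —(−1)→ 111
111 —HB3→ 3^(3 + 1) + 3^3 + 3 —bump→ 4^(4 + 1) + 4^4 + 4 = 1284 —(−1)→ 1283
1283 —HB4→ 4^(4 + 1) + 4^4 + 3 —bump→ 5^(5 + 1) + 5^5 + 3 = 18753 —(−1)→ 18752
18752 —HB5→ 5^(5 + 1) + 5^5 + 2 —bump→ 6^(6 + 1) + 6^6 + 2 = 326594 —(−1)→ 326593

326593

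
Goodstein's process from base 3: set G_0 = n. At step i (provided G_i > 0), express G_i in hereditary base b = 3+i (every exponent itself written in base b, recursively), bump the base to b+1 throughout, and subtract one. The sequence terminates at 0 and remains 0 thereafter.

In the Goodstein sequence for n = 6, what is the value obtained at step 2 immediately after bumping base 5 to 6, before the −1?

6 —HB3→ 2·3 —bump→ 2·4 = 8 —(−1)→ 7
7 —HB4→ 4 + 3 —bump→ 5 + 3 = 8 —(−1)→ 7

8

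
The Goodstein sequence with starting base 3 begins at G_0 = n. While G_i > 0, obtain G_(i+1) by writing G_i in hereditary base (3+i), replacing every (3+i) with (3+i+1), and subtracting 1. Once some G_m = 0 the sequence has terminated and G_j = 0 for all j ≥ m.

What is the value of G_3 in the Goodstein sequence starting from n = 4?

3

G_0=4  [base 3] 3 + 1  →[3↦4]→  4 + 1 = 5  −1 ⇒ G_1=4
G_1=4  [base 4] 4  →[4↦5]→  5 = 5  −1 ⇒ G_2=4
G_2=4  [base 5] 4  →[5↦6]→  4 = 4  −1 ⇒ G_3=3
G_3=3  [base 6] 3  →[6↦7]→  3 = 3  −1 ⇒ G_4=2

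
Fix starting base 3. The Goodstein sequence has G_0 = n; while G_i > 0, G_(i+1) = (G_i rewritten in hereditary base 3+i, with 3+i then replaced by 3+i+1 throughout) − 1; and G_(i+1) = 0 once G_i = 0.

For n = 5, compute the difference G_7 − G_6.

5 —HB3→ 3 + 2 —bump→ 4 + 2 = 6 —(−1)→ 5
5 —HB4→ 4 + 1 —bump→ 5 + 1 = 6 —(−1)→ 5
5 —HB5→ 5 —bump→ 6 = 6 —(−1)→ 5
5 —HB6→ 5 —bump→ 5 = 5 —(−1)→ 4
4 —HB7→ 4 —bump→ 4 = 4 —(−1)→ 3
3 —HB8→ 3 —bump→ 3 = 3 —(−1)→ 2
2 —HB9→ 2 —bump→ 2 = 2 —(−1)→ 1

-1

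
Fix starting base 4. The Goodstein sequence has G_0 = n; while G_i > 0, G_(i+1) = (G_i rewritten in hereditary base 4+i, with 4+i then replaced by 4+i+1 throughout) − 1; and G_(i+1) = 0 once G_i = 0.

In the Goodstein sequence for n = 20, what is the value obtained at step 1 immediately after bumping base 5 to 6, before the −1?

i=0: 20 = 4^2 + 4 (b=4); 4→5: 5^2 + 5 = 30; 30−1 = 29
i=1: 29 = 5^2 + 4 (b=5); 5→6: 6^2 + 4 = 40; 40−1 = 39

40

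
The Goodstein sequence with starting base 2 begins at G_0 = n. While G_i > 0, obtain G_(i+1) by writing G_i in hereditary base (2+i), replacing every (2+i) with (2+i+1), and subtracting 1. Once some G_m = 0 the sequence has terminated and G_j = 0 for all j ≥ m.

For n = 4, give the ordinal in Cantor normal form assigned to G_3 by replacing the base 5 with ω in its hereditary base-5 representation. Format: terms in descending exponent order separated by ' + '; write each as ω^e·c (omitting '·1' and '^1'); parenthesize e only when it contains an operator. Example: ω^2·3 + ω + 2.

ω^2·2 + ω·2

base 2: 4 = 2^2; at 3: 3^3 = 27; next = 26
base 3: 26 = 2·3^2 + 2·3 + 2; at 4: 2·4^2 + 2·4 + 2 = 42; next = 41
base 4: 41 = 2·4^2 + 2·4 + 1; at 5: 2·5^2 + 2·5 + 1 = 61; next = 60
base 5: 60 = 2·5^2 + 2·5; at 6: 2·6^2 + 2·6 = 84; next = 83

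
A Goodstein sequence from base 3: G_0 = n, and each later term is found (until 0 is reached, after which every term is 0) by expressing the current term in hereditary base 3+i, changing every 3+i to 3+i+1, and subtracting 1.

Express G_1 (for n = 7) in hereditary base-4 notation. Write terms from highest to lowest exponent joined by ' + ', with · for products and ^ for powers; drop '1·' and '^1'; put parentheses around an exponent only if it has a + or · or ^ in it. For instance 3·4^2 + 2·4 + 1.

(0) 7|_3 = 2·3 + 1 ↦ 2·4 + 1|_4 = 9 ⇒ 8
(1) 8|_4 = 2·4 ↦ 2·5|_5 = 10 ⇒ 9

2·4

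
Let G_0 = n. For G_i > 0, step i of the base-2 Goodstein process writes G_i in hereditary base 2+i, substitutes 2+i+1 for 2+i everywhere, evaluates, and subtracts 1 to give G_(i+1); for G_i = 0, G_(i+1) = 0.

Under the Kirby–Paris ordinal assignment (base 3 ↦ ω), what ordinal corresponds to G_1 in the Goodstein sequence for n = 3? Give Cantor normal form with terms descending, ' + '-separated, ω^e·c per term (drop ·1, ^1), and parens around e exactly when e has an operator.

ω

(0) 3|_2 = 2 + 1 ↦ 3 + 1|_3 = 4 ⇒ 3
(1) 3|_3 = 3 ↦ 4|_4 = 4 ⇒ 3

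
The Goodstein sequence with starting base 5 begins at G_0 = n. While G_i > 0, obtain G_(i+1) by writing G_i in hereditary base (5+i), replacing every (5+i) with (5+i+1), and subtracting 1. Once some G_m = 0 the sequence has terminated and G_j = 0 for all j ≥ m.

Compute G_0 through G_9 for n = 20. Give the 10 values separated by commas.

i=0: 20 = 4·5 (b=5); 5→6: 4·6 = 24; 24−1 = 23
i=1: 23 = 3·6 + 5 (b=6); 6→7: 3·7 + 5 = 26; 26−1 = 25
i=2: 25 = 3·7 + 4 (b=7); 7→8: 3·8 + 4 = 28; 28−1 = 27
i=3: 27 = 3·8 + 3 (b=8); 8→9: 3·9 + 3 = 30; 30−1 = 29
i=4: 29 = 3·9 + 2 (b=9); 9→10: 3·10 + 2 = 32; 32−1 = 31
i=5: 31 = 3·10 + 1 (b=10); 10→11: 3·11 + 1 = 34; 34−1 = 33
i=6: 33 = 3·11 (b=11); 11→12: 3·12 = 36; 36−1 = 35
i=7: 35 = 2·12 + 11 (b=12); 12→13: 2·13 + 11 = 37; 37−1 = 36
i=8: 36 = 2·13 + 10 (b=13); 13→14: 2·14 + 10 = 38; 38−1 = 37

20, 23, 25, 27, 29, 31, 33, 35, 36, 37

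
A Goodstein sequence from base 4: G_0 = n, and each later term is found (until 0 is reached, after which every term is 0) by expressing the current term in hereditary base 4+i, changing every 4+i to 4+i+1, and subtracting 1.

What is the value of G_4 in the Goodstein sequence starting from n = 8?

G_0 = 8. HB_4(8) = 2·4. Bump = 10. G_1 = 9.
G_1 = 9. HB_5(9) = 5 + 4. Bump = 10. G_2 = 9.
G_2 = 9. HB_6(9) = 6 + 3. Bump = 10. G_3 = 9.
G_3 = 9. HB_7(9) = 7 + 2. Bump = 10. G_4 = 9.
G_4 = 9. HB_8(9) = 8 + 1. Bump = 10. G_5 = 9.

9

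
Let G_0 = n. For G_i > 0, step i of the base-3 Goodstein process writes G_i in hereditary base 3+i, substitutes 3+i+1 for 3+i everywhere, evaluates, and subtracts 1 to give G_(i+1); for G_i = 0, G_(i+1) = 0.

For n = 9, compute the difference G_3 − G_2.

(0) 9|_3 = 3^2 ↦ 4^2|_4 = 16 ⇒ 15
(1) 15|_4 = 3·4 + 3 ↦ 3·5 + 3|_5 = 18 ⇒ 17
(2) 17|_5 = 3·5 + 2 ↦ 3·6 + 2|_6 = 20 ⇒ 19

2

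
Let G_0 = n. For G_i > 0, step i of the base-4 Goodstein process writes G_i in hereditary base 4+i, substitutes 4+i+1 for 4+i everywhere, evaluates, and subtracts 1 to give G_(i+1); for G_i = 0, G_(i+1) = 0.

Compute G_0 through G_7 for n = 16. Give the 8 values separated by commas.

[0] 16 ≡ 4^2 (base 4). Lift 5: 25. −1: 24.
[1] 24 ≡ 4·5 + 4 (base 5). Lift 6: 28. −1: 27.
[2] 27 ≡ 4·6 + 3 (base 6). Lift 7: 31. −1: 30.
[3] 30 ≡ 4·7 + 2 (base 7). Lift 8: 34. −1: 33.
[4] 33 ≡ 4·8 + 1 (base 8). Lift 9: 37. −1: 36.
[5] 36 ≡ 4·9 (base 9). Lift 10: 40. −1: 39.
[6] 39 ≡ 3·10 + 9 (base 10). Lift 11: 42. −1: 41.

16, 24, 27, 30, 33, 36, 39, 41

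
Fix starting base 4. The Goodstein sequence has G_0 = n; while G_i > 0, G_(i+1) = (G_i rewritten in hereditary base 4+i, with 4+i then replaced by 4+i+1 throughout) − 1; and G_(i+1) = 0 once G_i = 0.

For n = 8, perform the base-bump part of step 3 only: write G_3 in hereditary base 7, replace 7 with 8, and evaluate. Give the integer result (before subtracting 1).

8 —HB4→ 2·4 —bump→ 2·5 = 10 —(−1)→ 9
9 —HB5→ 5 + 4 —bump→ 6 + 4 = 10 —(−1)→ 9
9 —HB6→ 6 + 3 —bump→ 7 + 3 = 10 —(−1)→ 9
9 —HB7→ 7 + 2 —bump→ 8 + 2 = 10 —(−1)→ 9

10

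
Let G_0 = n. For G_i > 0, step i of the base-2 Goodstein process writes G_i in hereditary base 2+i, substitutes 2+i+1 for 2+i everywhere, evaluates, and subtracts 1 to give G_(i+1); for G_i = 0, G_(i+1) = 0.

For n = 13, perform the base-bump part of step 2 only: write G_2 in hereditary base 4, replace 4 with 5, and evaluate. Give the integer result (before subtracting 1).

16093

G_0 = 13. HB_2(13) = 2^(2 + 1) + 2^2 + 1. Bump = 109. G_1 = 108.
G_1 = 108. HB_3(108) = 3^(3 + 1) + 3^3. Bump = 1280. G_2 = 1279.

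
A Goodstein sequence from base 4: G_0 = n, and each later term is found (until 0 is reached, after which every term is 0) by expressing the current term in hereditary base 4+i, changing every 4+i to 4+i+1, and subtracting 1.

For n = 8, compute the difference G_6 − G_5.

0

[0] 8 ≡ 2·4 (base 4). Lift 5: 10. −1: 9.
[1] 9 ≡ 5 + 4 (base 5). Lift 6: 10. −1: 9.
[2] 9 ≡ 6 + 3 (base 6). Lift 7: 10. −1: 9.
[3] 9 ≡ 7 + 2 (base 7). Lift 8: 10. −1: 9.
[4] 9 ≡ 8 + 1 (base 8). Lift 9: 10. −1: 9.
[5] 9 ≡ 9 (base 9). Lift 10: 10. −1: 9.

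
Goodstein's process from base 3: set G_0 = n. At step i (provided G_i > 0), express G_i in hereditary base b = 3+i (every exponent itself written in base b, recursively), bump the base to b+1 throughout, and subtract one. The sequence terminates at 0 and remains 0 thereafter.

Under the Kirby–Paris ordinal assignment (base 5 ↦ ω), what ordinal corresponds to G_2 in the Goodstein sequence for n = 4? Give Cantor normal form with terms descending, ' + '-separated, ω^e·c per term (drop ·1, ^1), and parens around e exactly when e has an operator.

4

i=0: 4 = 3 + 1 (b=3); 3→4: 4 + 1 = 5; 5−1 = 4
i=1: 4 = 4 (b=4); 4→5: 5 = 5; 5−1 = 4
i=2: 4 = 4 (b=5); 5→6: 4 = 4; 4−1 = 3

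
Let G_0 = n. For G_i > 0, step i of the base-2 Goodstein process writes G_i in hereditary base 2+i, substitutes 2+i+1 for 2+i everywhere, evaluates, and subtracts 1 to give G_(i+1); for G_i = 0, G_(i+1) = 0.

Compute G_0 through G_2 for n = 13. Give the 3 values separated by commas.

(0) 13|_2 = 2^(2 + 1) + 2^2 + 1 ↦ 3^(3 + 1) + 3^3 + 1|_3 = 109 ⇒ 108
(1) 108|_3 = 3^(3 + 1) + 3^3 ↦ 4^(4 + 1) + 4^4|_4 = 1280 ⇒ 1279

13, 108, 1279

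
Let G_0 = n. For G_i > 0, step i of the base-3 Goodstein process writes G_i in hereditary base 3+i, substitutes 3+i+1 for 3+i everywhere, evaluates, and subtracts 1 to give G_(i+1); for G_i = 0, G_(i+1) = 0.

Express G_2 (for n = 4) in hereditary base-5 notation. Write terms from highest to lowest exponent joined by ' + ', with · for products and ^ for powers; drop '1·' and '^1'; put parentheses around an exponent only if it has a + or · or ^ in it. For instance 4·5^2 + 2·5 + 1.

4

[0] 4 ≡ 3 + 1 (base 3). Lift 4: 5. −1: 4.
[1] 4 ≡ 4 (base 4). Lift 5: 5. −1: 4.
[2] 4 ≡ 4 (base 5). Lift 6: 4. −1: 3.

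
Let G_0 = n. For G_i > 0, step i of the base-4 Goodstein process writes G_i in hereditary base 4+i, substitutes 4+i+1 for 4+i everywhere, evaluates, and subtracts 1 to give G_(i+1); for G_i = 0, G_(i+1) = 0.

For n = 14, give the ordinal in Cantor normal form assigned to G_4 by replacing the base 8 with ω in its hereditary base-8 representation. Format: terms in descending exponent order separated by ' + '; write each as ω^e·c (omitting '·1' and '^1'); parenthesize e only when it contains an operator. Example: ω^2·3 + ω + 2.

(0) 14|_4 = 3·4 + 2 ↦ 3·5 + 2|_5 = 17 ⇒ 16
(1) 16|_5 = 3·5 + 1 ↦ 3·6 + 1|_6 = 19 ⇒ 18
(2) 18|_6 = 3·6 ↦ 3·7|_7 = 21 ⇒ 20
(3) 20|_7 = 2·7 + 6 ↦ 2·8 + 6|_8 = 22 ⇒ 21
(4) 21|_8 = 2·8 + 5 ↦ 2·9 + 5|_9 = 23 ⇒ 22

ω·2 + 5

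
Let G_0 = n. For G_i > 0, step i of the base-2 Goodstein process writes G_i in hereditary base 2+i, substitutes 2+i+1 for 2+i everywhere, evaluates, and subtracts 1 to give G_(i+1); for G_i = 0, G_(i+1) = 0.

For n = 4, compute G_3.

60

(0) 4|_2 = 2^2 ↦ 3^3|_3 = 27 ⇒ 26
(1) 26|_3 = 2·3^2 + 2·3 + 2 ↦ 2·4^2 + 2·4 + 2|_4 = 42 ⇒ 41
(2) 41|_4 = 2·4^2 + 2·4 + 1 ↦ 2·5^2 + 2·5 + 1|_5 = 61 ⇒ 60
(3) 60|_5 = 2·5^2 + 2·5 ↦ 2·6^2 + 2·6|_6 = 84 ⇒ 83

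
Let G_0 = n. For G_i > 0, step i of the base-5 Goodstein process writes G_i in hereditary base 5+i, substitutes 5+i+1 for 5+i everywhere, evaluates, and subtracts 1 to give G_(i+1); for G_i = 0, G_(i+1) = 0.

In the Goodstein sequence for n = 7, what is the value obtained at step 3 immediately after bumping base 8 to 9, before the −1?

[0] 7 ≡ 5 + 2 (base 5). Lift 6: 8. −1: 7.
[1] 7 ≡ 6 + 1 (base 6). Lift 7: 8. −1: 7.
[2] 7 ≡ 7 (base 7). Lift 8: 8. −1: 7.
[3] 7 ≡ 7 (base 8). Lift 9: 7. −1: 6.

7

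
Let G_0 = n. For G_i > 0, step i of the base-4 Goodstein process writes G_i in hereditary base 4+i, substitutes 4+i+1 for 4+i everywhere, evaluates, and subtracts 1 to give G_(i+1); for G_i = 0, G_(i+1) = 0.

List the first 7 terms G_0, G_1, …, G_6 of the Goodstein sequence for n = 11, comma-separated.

11, 12, 13, 14, 15, 15, 15

(0) 11|_4 = 2·4 + 3 ↦ 2·5 + 3|_5 = 13 ⇒ 12
(1) 12|_5 = 2·5 + 2 ↦ 2·6 + 2|_6 = 14 ⇒ 13
(2) 13|_6 = 2·6 + 1 ↦ 2·7 + 1|_7 = 15 ⇒ 14
(3) 14|_7 = 2·7 ↦ 2·8|_8 = 16 ⇒ 15
(4) 15|_8 = 8 + 7 ↦ 9 + 7|_9 = 16 ⇒ 15
(5) 15|_9 = 9 + 6 ↦ 10 + 6|_10 = 16 ⇒ 15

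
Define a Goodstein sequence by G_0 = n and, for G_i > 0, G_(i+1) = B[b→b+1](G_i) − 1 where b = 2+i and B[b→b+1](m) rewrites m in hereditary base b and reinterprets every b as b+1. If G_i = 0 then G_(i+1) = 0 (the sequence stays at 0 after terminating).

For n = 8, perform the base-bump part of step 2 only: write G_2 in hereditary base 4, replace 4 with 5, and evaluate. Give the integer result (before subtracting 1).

8 —HB2→ 2^(2 + 1) —bump→ 3^(3 + 1) = 81 —(−1)→ 80
80 —HB3→ 2·3^3 + 2·3^2 + 2·3 + 2 —bump→ 2·4^4 + 2·4^2 + 2·4 + 2 = 554 —(−1)→ 553
553 —HB4→ 2·4^4 + 2·4^2 + 2·4 + 1 —bump→ 2·5^5 + 2·5^2 + 2·5 + 1 = 6311 —(−1)→ 6310

6311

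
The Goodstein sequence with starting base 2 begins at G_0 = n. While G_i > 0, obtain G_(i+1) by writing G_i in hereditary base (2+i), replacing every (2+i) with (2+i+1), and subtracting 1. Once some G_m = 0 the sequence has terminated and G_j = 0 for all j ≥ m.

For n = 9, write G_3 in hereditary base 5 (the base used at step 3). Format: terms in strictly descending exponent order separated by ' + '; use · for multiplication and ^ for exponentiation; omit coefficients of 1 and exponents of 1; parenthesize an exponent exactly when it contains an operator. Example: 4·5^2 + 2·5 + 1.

3·5^5 + 3·5^3 + 3·5^2 + 3·5 + 2

G_0=9  [base 2] 2^(2 + 1) + 1  →[2↦3]→  3^(3 + 1) + 1 = 82  −1 ⇒ G_1=81
G_1=81  [base 3] 3^(3 + 1)  →[3↦4]→  4^(4 + 1) = 1024  −1 ⇒ G_2=1023
G_2=1023  [base 4] 3·4^4 + 3·4^3 + 3·4^2 + 3·4 + 3  →[4↦5]→  3·5^5 + 3·5^3 + 3·5^2 + 3·5 + 3 = 9843  −1 ⇒ G_3=9842
G_3=9842  [base 5] 3·5^5 + 3·5^3 + 3·5^2 + 3·5 + 2  →[5↦6]→  3·6^6 + 3·6^3 + 3·6^2 + 3·6 + 2 = 140744  −1 ⇒ G_4=140743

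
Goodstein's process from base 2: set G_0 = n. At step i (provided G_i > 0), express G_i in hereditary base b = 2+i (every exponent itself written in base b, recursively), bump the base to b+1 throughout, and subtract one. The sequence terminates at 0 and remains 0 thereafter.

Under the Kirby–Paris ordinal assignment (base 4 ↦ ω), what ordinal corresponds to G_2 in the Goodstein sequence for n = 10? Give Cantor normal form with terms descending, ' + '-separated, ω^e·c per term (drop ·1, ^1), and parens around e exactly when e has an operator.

ω^(ω + 1) + 1

step 0: 10 = 2^(2 + 1) + 2; sub 3 for 2: 3^(3 + 1) + 3; = 84; G_1 = 84−1 = 83
step 1: 83 = 3^(3 + 1) + 2; sub 4 for 3: 4^(4 + 1) + 2; = 1026; G_2 = 1026−1 = 1025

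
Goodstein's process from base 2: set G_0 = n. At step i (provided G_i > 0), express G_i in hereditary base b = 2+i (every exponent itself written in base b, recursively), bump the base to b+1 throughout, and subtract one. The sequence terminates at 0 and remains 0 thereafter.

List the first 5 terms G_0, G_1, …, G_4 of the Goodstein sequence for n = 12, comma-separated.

12, 107, 1065, 15685, 280019

(0) 12|_2 = 2^(2 + 1) + 2^2 ↦ 3^(3 + 1) + 3^3|_3 = 108 ⇒ 107
(1) 107|_3 = 3^(3 + 1) + 2·3^2 + 2·3 + 2 ↦ 4^(4 + 1) + 2·4^2 + 2·4 + 2|_4 = 1066 ⇒ 1065
(2) 1065|_4 = 4^(4 + 1) + 2·4^2 + 2·4 + 1 ↦ 5^(5 + 1) + 2·5^2 + 2·5 + 1|_5 = 15686 ⇒ 15685
(3) 15685|_5 = 5^(5 + 1) + 2·5^2 + 2·5 ↦ 6^(6 + 1) + 2·6^2 + 2·6|_6 = 280020 ⇒ 280019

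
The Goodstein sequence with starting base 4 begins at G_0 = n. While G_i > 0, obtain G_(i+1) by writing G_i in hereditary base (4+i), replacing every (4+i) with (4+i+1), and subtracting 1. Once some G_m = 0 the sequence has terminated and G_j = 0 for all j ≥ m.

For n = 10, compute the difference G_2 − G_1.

1

(0) 10|_4 = 2·4 + 2 ↦ 2·5 + 2|_5 = 12 ⇒ 11
(1) 11|_5 = 2·5 + 1 ↦ 2·6 + 1|_6 = 13 ⇒ 12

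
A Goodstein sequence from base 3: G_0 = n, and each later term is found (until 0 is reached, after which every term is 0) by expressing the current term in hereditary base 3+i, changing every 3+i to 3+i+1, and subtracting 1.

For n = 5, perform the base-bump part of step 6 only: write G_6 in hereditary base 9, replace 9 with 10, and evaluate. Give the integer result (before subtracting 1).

step 0: 5 = 3 + 2; sub 4 for 3: 4 + 2; = 6; G_1 = 6−1 = 5
step 1: 5 = 4 + 1; sub 5 for 4: 5 + 1; = 6; G_2 = 6−1 = 5
step 2: 5 = 5; sub 6 for 5: 6; = 6; G_3 = 6−1 = 5
step 3: 5 = 5; sub 7 for 6: 5; = 5; G_4 = 5−1 = 4
step 4: 4 = 4; sub 8 for 7: 4; = 4; G_5 = 4−1 = 3
step 5: 3 = 3; sub 9 for 8: 3; = 3; G_6 = 3−1 = 2
step 6: 2 = 2; sub 10 for 9: 2; = 2; G_7 = 2−1 = 1

2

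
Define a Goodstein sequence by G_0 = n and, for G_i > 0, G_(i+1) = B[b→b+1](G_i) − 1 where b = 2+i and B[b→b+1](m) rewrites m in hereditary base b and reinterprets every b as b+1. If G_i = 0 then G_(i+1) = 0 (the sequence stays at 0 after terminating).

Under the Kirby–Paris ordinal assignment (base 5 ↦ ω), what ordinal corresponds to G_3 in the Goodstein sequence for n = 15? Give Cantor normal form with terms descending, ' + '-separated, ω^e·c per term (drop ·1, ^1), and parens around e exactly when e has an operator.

ω^(ω + 1) + ω^ω + 2

(0) 15|_2 = 2^(2 + 1) + 2^2 + 2 + 1 ↦ 3^(3 + 1) + 3^3 + 3 + 1|_3 = 112 ⇒ 111
(1) 111|_3 = 3^(3 + 1) + 3^3 + 3 ↦ 4^(4 + 1) + 4^4 + 4|_4 = 1284 ⇒ 1283
(2) 1283|_4 = 4^(4 + 1) + 4^4 + 3 ↦ 5^(5 + 1) + 5^5 + 3|_5 = 18753 ⇒ 18752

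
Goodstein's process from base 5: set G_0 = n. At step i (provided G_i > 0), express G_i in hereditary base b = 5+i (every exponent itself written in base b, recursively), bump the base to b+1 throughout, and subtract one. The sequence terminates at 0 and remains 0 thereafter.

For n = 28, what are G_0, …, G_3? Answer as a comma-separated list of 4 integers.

base 5: 28 = 5^2 + 3; at 6: 6^2 + 3 = 39; next = 38
base 6: 38 = 6^2 + 2; at 7: 7^2 + 2 = 51; next = 50
base 7: 50 = 7^2 + 1; at 8: 8^2 + 1 = 65; next = 64

28, 38, 50, 64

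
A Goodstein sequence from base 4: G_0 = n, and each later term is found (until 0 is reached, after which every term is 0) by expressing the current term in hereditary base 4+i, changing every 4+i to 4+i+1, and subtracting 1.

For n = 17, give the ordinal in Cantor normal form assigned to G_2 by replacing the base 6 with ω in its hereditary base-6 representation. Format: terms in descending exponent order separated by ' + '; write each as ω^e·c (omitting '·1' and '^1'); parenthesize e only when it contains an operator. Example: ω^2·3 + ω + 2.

ω·5 + 5

base 4: 17 = 4^2 + 1; at 5: 5^2 + 1 = 26; next = 25
base 5: 25 = 5^2; at 6: 6^2 = 36; next = 35
base 6: 35 = 5·6 + 5; at 7: 5·7 + 5 = 40; next = 39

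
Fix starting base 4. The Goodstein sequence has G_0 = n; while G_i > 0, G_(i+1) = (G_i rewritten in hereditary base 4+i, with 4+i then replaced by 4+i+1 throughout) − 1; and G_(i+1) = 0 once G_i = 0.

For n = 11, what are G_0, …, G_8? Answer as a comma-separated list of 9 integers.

G_0=11  [base 4] 2·4 + 3  →[4↦5]→  2·5 + 3 = 13  −1 ⇒ G_1=12
G_1=12  [base 5] 2·5 + 2  →[5↦6]→  2·6 + 2 = 14  −1 ⇒ G_2=13
G_2=13  [base 6] 2·6 + 1  →[6↦7]→  2·7 + 1 = 15  −1 ⇒ G_3=14
G_3=14  [base 7] 2·7  →[7↦8]→  2·8 = 16  −1 ⇒ G_4=15
G_4=15  [base 8] 8 + 7  →[8↦9]→  9 + 7 = 16  −1 ⇒ G_5=15
G_5=15  [base 9] 9 + 6  →[9↦10]→  10 + 6 = 16  −1 ⇒ G_6=15
G_6=15  [base 10] 10 + 5  →[10↦11]→  11 + 5 = 16  −1 ⇒ G_7=15
G_7=15  [base 11] 11 + 4  →[11↦12]→  12 + 4 = 16  −1 ⇒ G_8=15

11, 12, 13, 14, 15, 15, 15, 15, 15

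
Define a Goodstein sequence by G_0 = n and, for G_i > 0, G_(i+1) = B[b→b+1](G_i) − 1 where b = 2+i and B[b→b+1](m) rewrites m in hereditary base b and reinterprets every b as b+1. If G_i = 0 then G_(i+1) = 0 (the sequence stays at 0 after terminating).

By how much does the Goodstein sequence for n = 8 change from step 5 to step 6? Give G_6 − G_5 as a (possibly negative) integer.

i=0: 8 = 2^(2 + 1) (b=2); 2→3: 3^(3 + 1) = 81; 81−1 = 80
i=1: 80 = 2·3^3 + 2·3^2 + 2·3 + 2 (b=3); 3→4: 2·4^4 + 2·4^2 + 2·4 + 2 = 554; 554−1 = 553
i=2: 553 = 2·4^4 + 2·4^2 + 2·4 + 1 (b=4); 4→5: 2·5^5 + 2·5^2 + 2·5 + 1 = 6311; 6311−1 = 6310
i=3: 6310 = 2·5^5 + 2·5^2 + 2·5 (b=5); 5→6: 2·6^6 + 2·6^2 + 2·6 = 93396; 93396−1 = 93395
i=4: 93395 = 2·6^6 + 2·6^2 + 6 + 5 (b=6); 6→7: 2·7^7 + 2·7^2 + 7 + 5 = 1647196; 1647196−1 = 1647195
i=5: 1647195 = 2·7^7 + 2·7^2 + 7 + 4 (b=7); 7→8: 2·8^8 + 2·8^2 + 8 + 4 = 33554572; 33554572−1 = 33554571

31907376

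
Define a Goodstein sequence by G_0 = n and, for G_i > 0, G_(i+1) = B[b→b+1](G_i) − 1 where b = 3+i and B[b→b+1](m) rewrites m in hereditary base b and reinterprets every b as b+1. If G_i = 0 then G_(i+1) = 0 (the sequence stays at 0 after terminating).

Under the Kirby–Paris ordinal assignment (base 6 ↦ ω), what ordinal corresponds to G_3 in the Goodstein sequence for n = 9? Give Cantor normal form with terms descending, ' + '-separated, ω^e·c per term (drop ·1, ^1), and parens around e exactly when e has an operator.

G_0 = 9. HB_3(9) = 3^2. Bump = 16. G_1 = 15.
G_1 = 15. HB_4(15) = 3·4 + 3. Bump = 18. G_2 = 17.
G_2 = 17. HB_5(17) = 3·5 + 2. Bump = 20. G_3 = 19.
G_3 = 19. HB_6(19) = 3·6 + 1. Bump = 22. G_4 = 21.

ω·3 + 1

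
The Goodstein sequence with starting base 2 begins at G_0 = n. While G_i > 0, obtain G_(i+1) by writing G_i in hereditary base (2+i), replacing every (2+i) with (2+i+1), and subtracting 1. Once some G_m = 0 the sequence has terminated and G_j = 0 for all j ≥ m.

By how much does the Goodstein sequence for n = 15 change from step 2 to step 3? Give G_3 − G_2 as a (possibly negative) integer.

17469

i=0: 15 = 2^(2 + 1) + 2^2 + 2 + 1 (b=2); 2→3: 3^(3 + 1) + 3^3 + 3 + 1 = 112; 112−1 = 111
i=1: 111 = 3^(3 + 1) + 3^3 + 3 (b=3); 3→4: 4^(4 + 1) + 4^4 + 4 = 1284; 1284−1 = 1283
i=2: 1283 = 4^(4 + 1) + 4^4 + 3 (b=4); 4→5: 5^(5 + 1) + 5^5 + 3 = 18753; 18753−1 = 18752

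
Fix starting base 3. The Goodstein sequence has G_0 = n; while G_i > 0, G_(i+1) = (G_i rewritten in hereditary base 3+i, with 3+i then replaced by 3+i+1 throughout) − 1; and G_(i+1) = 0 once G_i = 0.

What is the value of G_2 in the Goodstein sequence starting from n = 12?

27

(0) 12|_3 = 3^2 + 3 ↦ 4^2 + 4|_4 = 20 ⇒ 19
(1) 19|_4 = 4^2 + 3 ↦ 5^2 + 3|_5 = 28 ⇒ 27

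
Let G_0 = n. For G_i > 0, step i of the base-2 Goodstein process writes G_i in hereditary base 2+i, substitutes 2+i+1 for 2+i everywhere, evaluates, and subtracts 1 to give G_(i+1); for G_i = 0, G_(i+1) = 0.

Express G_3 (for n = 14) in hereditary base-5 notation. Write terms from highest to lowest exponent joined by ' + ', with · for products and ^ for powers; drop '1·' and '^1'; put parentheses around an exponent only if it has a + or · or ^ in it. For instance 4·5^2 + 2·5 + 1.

5^(5 + 1) + 5^5

i=0: 14 = 2^(2 + 1) + 2^2 + 2 (b=2); 2→3: 3^(3 + 1) + 3^3 + 3 = 111; 111−1 = 110
i=1: 110 = 3^(3 + 1) + 3^3 + 2 (b=3); 3→4: 4^(4 + 1) + 4^4 + 2 = 1282; 1282−1 = 1281
i=2: 1281 = 4^(4 + 1) + 4^4 + 1 (b=4); 4→5: 5^(5 + 1) + 5^5 + 1 = 18751; 18751−1 = 18750
i=3: 18750 = 5^(5 + 1) + 5^5 (b=5); 5→6: 6^(6 + 1) + 6^6 = 326592; 326592−1 = 326591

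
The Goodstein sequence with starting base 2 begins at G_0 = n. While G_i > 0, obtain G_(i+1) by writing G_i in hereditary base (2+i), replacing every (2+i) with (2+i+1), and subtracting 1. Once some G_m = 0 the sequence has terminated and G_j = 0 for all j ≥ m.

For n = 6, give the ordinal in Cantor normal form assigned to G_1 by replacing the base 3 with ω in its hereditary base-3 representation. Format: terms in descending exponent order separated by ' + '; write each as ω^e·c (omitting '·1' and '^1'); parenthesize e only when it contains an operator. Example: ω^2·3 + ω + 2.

(0) 6|_2 = 2^2 + 2 ↦ 3^3 + 3|_3 = 30 ⇒ 29
(1) 29|_3 = 3^3 + 2 ↦ 4^4 + 2|_4 = 258 ⇒ 257

ω^ω + 2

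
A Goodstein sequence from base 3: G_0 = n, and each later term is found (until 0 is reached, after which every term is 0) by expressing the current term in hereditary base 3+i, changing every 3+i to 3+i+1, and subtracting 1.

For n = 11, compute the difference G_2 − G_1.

8

(0) 11|_3 = 3^2 + 2 ↦ 4^2 + 2|_4 = 18 ⇒ 17
(1) 17|_4 = 4^2 + 1 ↦ 5^2 + 1|_5 = 26 ⇒ 25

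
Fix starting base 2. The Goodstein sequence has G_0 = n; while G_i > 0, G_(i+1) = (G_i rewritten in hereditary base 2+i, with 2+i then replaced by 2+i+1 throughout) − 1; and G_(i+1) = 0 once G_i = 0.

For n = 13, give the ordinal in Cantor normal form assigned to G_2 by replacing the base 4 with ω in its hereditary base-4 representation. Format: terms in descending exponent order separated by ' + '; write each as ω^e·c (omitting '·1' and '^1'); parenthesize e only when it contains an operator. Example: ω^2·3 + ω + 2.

i=0: 13 = 2^(2 + 1) + 2^2 + 1 (b=2); 2→3: 3^(3 + 1) + 3^3 + 1 = 109; 109−1 = 108
i=1: 108 = 3^(3 + 1) + 3^3 (b=3); 3→4: 4^(4 + 1) + 4^4 = 1280; 1280−1 = 1279

ω^(ω + 1) + ω^3·3 + ω^2·3 + ω·3 + 3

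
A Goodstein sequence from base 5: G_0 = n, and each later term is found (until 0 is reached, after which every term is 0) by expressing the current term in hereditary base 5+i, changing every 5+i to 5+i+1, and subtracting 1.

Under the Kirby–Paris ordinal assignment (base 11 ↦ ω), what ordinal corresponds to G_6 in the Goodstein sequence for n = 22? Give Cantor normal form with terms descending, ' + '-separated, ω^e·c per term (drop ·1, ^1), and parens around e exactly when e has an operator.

ω·3 + 4

G_0 = 22. HB_5(22) = 4·5 + 2. Bump = 26. G_1 = 25.
G_1 = 25. HB_6(25) = 4·6 + 1. Bump = 29. G_2 = 28.
G_2 = 28. HB_7(28) = 4·7. Bump = 32. G_3 = 31.
G_3 = 31. HB_8(31) = 3·8 + 7. Bump = 34. G_4 = 33.
G_4 = 33. HB_9(33) = 3·9 + 6. Bump = 36. G_5 = 35.
G_5 = 35. HB_10(35) = 3·10 + 5. Bump = 38. G_6 = 37.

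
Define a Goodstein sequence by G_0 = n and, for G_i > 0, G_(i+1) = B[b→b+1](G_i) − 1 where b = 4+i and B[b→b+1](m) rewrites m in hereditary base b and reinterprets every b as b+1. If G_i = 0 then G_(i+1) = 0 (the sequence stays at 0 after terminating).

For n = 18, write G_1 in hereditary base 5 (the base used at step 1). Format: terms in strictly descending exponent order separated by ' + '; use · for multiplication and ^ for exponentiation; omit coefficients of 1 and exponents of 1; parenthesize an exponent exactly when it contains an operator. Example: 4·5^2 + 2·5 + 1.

5^2 + 1

i=0: 18 = 4^2 + 2 (b=4); 4→5: 5^2 + 2 = 27; 27−1 = 26
i=1: 26 = 5^2 + 1 (b=5); 5→6: 6^2 + 1 = 37; 37−1 = 36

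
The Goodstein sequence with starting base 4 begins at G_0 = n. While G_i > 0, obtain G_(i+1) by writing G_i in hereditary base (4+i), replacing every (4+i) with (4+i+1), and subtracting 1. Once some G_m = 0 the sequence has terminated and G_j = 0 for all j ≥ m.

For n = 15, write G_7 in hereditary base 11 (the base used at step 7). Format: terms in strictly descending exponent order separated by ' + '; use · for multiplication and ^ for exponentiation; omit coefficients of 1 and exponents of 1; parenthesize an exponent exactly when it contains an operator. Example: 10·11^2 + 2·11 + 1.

2·11 + 4

i=0: 15 = 3·4 + 3 (b=4); 4→5: 3·5 + 3 = 18; 18−1 = 17
i=1: 17 = 3·5 + 2 (b=5); 5→6: 3·6 + 2 = 20; 20−1 = 19
i=2: 19 = 3·6 + 1 (b=6); 6→7: 3·7 + 1 = 22; 22−1 = 21
i=3: 21 = 3·7 (b=7); 7→8: 3·8 = 24; 24−1 = 23
i=4: 23 = 2·8 + 7 (b=8); 8→9: 2·9 + 7 = 25; 25−1 = 24
i=5: 24 = 2·9 + 6 (b=9); 9→10: 2·10 + 6 = 26; 26−1 = 25
i=6: 25 = 2·10 + 5 (b=10); 10→11: 2·11 + 5 = 27; 27−1 = 26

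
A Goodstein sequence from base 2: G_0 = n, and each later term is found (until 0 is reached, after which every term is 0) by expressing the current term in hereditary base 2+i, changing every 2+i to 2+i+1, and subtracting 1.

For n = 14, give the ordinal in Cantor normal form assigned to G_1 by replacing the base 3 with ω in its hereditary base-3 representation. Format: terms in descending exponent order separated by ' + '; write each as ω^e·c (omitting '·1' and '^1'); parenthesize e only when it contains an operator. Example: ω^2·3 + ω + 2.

14 —HB2→ 2^(2 + 1) + 2^2 + 2 —bump→ 3^(3 + 1) + 3^3 + 3 = 111 —(−1)→ 110
110 —HB3→ 3^(3 + 1) + 3^3 + 2 —bump→ 4^(4 + 1) + 4^4 + 2 = 1282 —(−1)→ 1281

ω^(ω + 1) + ω^ω + 2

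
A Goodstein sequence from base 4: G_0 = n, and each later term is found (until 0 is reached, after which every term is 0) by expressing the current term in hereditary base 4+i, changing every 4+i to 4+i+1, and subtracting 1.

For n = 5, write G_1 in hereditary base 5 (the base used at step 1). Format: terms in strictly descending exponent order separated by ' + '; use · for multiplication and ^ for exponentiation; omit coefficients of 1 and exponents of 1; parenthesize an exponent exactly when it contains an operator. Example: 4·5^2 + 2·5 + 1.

5 —HB4→ 4 + 1 —bump→ 5 + 1 = 6 —(−1)→ 5
5 —HB5→ 5 —bump→ 6 = 6 —(−1)→ 5

5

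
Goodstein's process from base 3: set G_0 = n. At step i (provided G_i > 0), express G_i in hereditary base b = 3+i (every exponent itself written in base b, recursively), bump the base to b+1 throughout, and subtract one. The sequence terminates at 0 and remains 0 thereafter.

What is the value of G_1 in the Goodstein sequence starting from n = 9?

15

i=0: 9 = 3^2 (b=3); 3→4: 4^2 = 16; 16−1 = 15
i=1: 15 = 3·4 + 3 (b=4); 4→5: 3·5 + 3 = 18; 18−1 = 17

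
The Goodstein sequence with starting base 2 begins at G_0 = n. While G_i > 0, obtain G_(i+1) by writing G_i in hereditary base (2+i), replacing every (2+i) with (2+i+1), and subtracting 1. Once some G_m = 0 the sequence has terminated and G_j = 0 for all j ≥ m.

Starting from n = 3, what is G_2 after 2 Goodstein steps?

3

[0] 3 ≡ 2 + 1 (base 2). Lift 3: 4. −1: 3.
[1] 3 ≡ 3 (base 3). Lift 4: 4. −1: 3.
[2] 3 ≡ 3 (base 4). Lift 5: 3. −1: 2.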